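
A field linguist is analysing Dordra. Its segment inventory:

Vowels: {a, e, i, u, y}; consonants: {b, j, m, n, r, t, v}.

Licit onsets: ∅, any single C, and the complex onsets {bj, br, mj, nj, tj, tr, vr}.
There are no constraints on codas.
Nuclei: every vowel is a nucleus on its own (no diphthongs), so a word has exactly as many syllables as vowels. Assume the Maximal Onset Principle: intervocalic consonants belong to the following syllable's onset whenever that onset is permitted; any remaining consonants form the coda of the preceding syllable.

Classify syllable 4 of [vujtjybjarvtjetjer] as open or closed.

The vowels are u, y, a, e, e — 5 nuclei, so 5 syllables.
σ1/σ2 boundary: cluster /jtj/ — the longest permitted-onset suffix is /tj/; onset = /tj/, preceding coda = /j/.
σ2/σ3 boundary: /bj/ is a licit onset in full, so it all attaches to the next syllable.
σ3/σ4 boundary: /rvtj/ — longest licit onset from the right is /tj/, leaving /rv/ as coda.
σ4/σ5 boundary: /tj/ is a licit onset in full, so it all attaches to the next syllable.
Syllabification: vuj.tjy.bjarv.tje.tjer.
Syllable 4 is /tje/; it ends in its nucleus with no coda, so it is open.

open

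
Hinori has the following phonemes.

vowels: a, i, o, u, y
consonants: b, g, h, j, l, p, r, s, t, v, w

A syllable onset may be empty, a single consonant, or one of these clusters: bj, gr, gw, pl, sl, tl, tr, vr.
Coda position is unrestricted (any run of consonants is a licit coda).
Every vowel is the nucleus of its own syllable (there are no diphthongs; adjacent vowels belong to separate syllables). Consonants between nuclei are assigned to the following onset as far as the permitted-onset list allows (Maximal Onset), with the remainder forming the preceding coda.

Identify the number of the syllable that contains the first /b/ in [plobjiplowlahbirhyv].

Vowels present: o, i, o, a, i, y; each is a nucleus, giving 6 syllables.
/o…i/ gap (V1→V2): /bj/ — entire cluster is a permitted onset → onset /bj/, coda ∅.
/i…o/ gap (V2→V3): /pl/ is a licit onset in full, so it all attaches to the next syllable.
/o…a/ gap (V3→V4): cluster /wl/ — the longest permitted-onset suffix is /l/; onset = /l/, preceding coda = /w/.
/a…i/ gap (V4→V5): /hb/ splits as /h/ + /b/ (/b/ is the longest suffix that is a licit onset).
/i…y/ gap (V5→V6): cluster /rh/ — the longest permitted-onset suffix is /h/; onset = /h/, preceding coda = /r/.
Result: plo.bji.plow.lah.bir.hyv.
The first /b/ is in the onset of syllable 2 (/bji/).

2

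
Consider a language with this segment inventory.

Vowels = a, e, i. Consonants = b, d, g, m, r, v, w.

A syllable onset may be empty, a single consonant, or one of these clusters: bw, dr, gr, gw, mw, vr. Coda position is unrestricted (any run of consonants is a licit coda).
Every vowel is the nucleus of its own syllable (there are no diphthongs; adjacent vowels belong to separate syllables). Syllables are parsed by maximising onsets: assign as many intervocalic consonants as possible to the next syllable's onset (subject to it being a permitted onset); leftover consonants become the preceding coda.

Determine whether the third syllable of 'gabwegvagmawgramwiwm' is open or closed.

closed

The vowels are a, e, a, a, a, i — 6 nuclei, so 6 syllables.
/a…e/ gap (V1→V2): cluster /bw/ — /bw/ is itself a permitted onset, so the whole cluster goes right; preceding coda = ∅.
/e…a/ gap (V2→V3): cluster /gv/ — the longest permitted-onset suffix is /v/; onset = /v/, preceding coda = /g/.
/a…a/ gap (V3→V4): /gm/; trying suffixes from longest down, /m/ is the first permitted one, so coda /g/ | onset /m/.
/a…a/ gap (V4→V5): /wgr/ — longest licit onset from the right is /gr/, leaving /w/ as coda.
/a…i/ gap (V5→V6): /mw/ is a licit onset in full, so it all attaches to the next syllable.
Syllabification: ga.bweg.vag.maw.gra.mwiwm.
Syllable 3 is /vag/ with coda /g/, so it is closed.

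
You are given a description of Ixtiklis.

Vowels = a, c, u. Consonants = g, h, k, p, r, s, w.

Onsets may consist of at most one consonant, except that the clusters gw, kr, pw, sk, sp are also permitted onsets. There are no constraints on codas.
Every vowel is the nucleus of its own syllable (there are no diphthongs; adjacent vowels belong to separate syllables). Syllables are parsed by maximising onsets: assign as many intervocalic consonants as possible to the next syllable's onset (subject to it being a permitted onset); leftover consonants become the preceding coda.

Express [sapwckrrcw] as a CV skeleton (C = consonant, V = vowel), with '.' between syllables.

The vowels are a, c, c — 3 nuclei, so 3 syllables.
/a…c/ gap (V1→V2): cluster /pw/ — /pw/ is itself a permitted onset, so the whole cluster goes right; preceding coda = ∅.
/c…c/ gap (V2→V3): cluster /krr/ — the longest permitted-onset suffix is /r/; onset = /r/, preceding coda = /kr/.
So the parse is sa.pwckr.rcw.
Mapping each syllable to C/V: /sa/ → CV, /pwckr/ → CCVCC, /rcw/ → CVC.

CV.CCVCC.CVC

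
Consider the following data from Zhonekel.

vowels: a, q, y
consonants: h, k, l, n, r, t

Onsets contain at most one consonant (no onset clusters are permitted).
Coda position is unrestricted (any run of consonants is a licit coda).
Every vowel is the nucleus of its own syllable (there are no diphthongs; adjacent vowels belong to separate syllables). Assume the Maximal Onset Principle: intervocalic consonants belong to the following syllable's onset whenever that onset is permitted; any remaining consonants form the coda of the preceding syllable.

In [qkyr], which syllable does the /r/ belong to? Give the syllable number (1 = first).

2

The vowels are q, y — 2 nuclei, so 2 syllables.
Between /q/ (V1) and /y/ (V2): /k/ → onset of the next syllable (single consonants are always licit onsets).
Result: q.kyr.
The /r/ is in the coda of syllable 2 (/kyr/).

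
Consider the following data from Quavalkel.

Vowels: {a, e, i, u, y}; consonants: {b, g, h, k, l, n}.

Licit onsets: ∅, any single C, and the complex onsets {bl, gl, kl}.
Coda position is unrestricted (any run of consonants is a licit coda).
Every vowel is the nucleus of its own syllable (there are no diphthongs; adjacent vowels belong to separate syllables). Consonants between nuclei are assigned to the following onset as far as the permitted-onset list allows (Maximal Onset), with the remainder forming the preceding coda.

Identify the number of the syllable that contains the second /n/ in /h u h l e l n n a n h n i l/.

Vowels present: u, e, a, i; each is a nucleus, giving 4 syllables.
V1 /u/ – V2 /e/: /hl/ — longest licit onset from the right is /l/, leaving /h/ as coda.
V2 /e/ – V3 /a/: /lnn/; trying suffixes from longest down, /n/ is the first permitted one, so coda /ln/ | onset /n/.
V3 /a/ – V4 /i/: cluster /nhn/ — the longest permitted-onset suffix is /n/; onset = /n/, preceding coda = /nh/.
Result: huh.leln.nanh.nil.
The second /n/ is in the onset of syllable 3 (/nanh/).

3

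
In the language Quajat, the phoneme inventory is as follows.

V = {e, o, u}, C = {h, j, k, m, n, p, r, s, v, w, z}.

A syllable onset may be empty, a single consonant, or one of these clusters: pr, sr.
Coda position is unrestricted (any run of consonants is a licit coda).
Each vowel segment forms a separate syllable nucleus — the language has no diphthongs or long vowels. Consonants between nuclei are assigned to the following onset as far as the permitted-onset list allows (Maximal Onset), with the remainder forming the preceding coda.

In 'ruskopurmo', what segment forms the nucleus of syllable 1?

The vowels are u, o, u, o — 4 nuclei, so 4 syllables.
The first nucleus (vowel 1 from the left) is /u/.

u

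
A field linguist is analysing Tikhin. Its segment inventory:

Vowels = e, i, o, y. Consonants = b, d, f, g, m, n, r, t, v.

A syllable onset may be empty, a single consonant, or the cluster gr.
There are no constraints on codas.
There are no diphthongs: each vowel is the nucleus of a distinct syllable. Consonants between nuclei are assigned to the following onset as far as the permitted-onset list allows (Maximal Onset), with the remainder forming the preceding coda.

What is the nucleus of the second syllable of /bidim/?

i

Vowels present: i, i; each is a nucleus, giving 2 syllables.
The second nucleus (vowel 2 from the left) is /i/.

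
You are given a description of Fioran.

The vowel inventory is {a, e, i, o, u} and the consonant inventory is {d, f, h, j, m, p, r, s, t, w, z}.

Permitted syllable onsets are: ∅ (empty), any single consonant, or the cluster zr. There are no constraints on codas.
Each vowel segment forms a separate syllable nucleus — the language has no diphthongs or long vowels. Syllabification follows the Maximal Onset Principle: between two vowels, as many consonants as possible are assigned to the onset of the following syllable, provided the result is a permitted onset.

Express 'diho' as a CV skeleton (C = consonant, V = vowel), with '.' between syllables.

The vowels are i, o — 2 nuclei, so 2 syllables.
V1 /i/ – V2 /o/: /h/ is a single consonant, so it becomes the next onset.
Result: di.ho.
Mapping each syllable to C/V: /di/ → CV, /ho/ → CV.

CV.CV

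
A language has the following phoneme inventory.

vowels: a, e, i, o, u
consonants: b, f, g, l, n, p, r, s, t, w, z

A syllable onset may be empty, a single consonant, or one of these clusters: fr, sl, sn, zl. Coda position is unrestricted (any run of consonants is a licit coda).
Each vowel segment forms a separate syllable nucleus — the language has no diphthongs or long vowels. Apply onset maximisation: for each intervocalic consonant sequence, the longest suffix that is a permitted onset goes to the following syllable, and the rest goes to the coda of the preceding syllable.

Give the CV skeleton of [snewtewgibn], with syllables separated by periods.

Nuclei (vowels): e, e, i → 3 syllables.
/e…e/ gap (V1→V2): cluster /wt/ — the longest permitted-onset suffix is /t/; onset = /t/, preceding coda = /w/.
/e…i/ gap (V2→V3): /wg/ splits as /w/ + /g/ (/g/ is the longest suffix that is a licit onset).
Result: snew.tew.gibn.
Mapping each syllable to C/V: /snew/ → CCVC, /tew/ → CVC, /gibn/ → CVCC.

CCVC.CVC.CVCC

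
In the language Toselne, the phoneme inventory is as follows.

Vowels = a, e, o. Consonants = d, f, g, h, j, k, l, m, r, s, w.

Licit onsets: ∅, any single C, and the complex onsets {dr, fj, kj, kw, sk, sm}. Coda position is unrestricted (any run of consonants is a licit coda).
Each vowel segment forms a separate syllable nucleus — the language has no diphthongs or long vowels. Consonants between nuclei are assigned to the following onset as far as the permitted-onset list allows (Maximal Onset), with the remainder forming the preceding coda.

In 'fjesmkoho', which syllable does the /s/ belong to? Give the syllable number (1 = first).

1

The vowels are e, o, o — 3 nuclei, so 3 syllables.
Between /e/ (V1) and /o/ (V2): /smk/; trying suffixes from longest down, /k/ is the first permitted one, so coda /sm/ | onset /k/.
Between /o/ (V2) and /o/ (V3): /h/ → onset of the next syllable (single consonants are always licit onsets).
So the parse is fjesm.ko.ho.
The /s/ is in the coda of syllable 1 (/fjesm/).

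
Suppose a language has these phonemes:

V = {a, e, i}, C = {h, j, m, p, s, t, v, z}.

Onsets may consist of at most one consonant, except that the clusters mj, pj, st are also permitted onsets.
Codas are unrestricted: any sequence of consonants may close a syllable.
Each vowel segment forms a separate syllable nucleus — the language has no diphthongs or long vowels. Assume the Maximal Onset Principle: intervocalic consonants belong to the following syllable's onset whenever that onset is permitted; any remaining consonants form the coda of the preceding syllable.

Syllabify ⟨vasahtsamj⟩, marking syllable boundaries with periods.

Nuclei (vowels): a, a, a → 3 syllables.
Between /a/ (V1) and /a/ (V2): /s/ is a single consonant, so it becomes the next onset.
Between /a/ (V2) and /a/ (V3): /hts/ splits as /ht/ + /s/ (/s/ is the longest suffix that is a licit onset).

va.saht.samj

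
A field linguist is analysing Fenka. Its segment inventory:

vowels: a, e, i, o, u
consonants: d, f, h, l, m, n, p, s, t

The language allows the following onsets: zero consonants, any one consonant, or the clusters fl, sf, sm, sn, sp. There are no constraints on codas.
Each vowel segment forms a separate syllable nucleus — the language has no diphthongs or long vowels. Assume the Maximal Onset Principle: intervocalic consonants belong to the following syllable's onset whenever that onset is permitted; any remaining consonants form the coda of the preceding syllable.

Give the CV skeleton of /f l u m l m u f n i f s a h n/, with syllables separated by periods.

CCVCC.CVC.CVC.CVCC

Vowels present: u, u, i, a; each is a nucleus, giving 4 syllables.
σ1/σ2 boundary: /mlm/ — longest licit onset from the right is /m/, leaving /ml/ as coda.
σ2/σ3 boundary: /fn/; trying suffixes from longest down, /n/ is the first permitted one, so coda /f/ | onset /n/.
σ3/σ4 boundary: /fs/; trying suffixes from longest down, /s/ is the first permitted one, so coda /f/ | onset /s/.
Putting it together: fluml.muf.nif.sahn.
Mapping each syllable to C/V: /fluml/ → CCVCC, /muf/ → CVC, /nif/ → CVC, /sahn/ → CVCC.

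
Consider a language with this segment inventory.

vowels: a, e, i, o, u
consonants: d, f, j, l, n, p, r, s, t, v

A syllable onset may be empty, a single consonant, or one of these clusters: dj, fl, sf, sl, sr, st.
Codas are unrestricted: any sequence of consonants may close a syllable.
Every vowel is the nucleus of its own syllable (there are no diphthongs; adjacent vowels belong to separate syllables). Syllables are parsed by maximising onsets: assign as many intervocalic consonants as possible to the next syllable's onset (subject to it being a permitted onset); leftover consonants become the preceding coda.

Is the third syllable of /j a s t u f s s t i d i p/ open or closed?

open

The vowels are a, u, i, i — 4 nuclei, so 4 syllables.
Between /a/ (V1) and /u/ (V2): cluster /st/ — /st/ is itself a permitted onset, so the whole cluster goes right; preceding coda = ∅.
Between /u/ (V2) and /i/ (V3): /fsst/ — longest licit onset from the right is /st/, leaving /fs/ as coda.
Between /i/ (V3) and /i/ (V4): /d/ is a single consonant, so it becomes the next onset.
Syllabification: ja.stufs.sti.dip.
Syllable 3 is /sti/; it ends in its nucleus with no coda, so it is open.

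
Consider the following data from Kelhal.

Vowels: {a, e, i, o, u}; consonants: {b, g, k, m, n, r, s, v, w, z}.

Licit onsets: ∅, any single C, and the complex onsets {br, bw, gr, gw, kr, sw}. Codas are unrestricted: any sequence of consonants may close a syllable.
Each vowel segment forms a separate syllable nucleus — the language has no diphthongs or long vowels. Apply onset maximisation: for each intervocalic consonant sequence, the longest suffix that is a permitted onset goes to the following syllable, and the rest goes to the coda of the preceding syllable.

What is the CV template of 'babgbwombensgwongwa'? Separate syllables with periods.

CVCC.CCVC.CVCC.CCVC.CCV

Nuclei (vowels): a, o, e, o, a → 5 syllables.
Between /a/ (V1) and /o/ (V2): /bgbw/ — longest licit onset from the right is /bw/, leaving /bg/ as coda.
Between /o/ (V2) and /e/ (V3): /mb/; trying suffixes from longest down, /b/ is the first permitted one, so coda /m/ | onset /b/.
Between /e/ (V3) and /o/ (V4): /nsgw/ — longest licit onset from the right is /gw/, leaving /ns/ as coda.
Between /o/ (V4) and /a/ (V5): cluster /ngw/ — the longest permitted-onset suffix is /gw/; onset = /gw/, preceding coda = /n/.
Syllabification: babg.bwom.bens.gwon.gwa.
Mapping each syllable to C/V: /babg/ → CVCC, /bwom/ → CCVC, /bens/ → CVCC, /gwon/ → CCVC, /gwa/ → CCV.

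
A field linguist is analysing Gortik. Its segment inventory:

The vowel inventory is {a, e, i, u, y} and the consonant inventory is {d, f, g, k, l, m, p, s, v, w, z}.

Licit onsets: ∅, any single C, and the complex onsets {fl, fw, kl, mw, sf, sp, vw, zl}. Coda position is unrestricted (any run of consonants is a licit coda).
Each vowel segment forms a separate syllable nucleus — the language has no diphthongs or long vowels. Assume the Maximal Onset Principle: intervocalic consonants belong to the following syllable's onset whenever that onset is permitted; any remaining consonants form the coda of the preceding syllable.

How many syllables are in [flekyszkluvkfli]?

Nuclei (vowels): e, y, u, i → 4 syllables.

4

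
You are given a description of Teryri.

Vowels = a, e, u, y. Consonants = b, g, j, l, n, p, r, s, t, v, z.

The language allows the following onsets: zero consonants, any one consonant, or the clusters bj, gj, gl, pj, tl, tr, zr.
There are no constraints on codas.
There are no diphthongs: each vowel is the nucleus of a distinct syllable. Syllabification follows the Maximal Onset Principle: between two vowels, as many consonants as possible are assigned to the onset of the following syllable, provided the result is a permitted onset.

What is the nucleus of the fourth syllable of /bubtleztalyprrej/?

y

Vowels present: u, e, a, y, e; each is a nucleus, giving 5 syllables.
The fourth nucleus (vowel 4 from the left) is /y/.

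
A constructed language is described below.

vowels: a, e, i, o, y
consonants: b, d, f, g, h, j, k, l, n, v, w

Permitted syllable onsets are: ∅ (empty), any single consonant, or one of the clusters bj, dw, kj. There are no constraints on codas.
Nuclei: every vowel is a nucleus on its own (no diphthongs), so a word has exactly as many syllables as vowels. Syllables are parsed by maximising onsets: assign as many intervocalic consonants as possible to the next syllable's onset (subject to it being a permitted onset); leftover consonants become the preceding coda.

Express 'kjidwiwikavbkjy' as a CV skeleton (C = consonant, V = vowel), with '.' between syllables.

Vowels present: i, i, i, a, y; each is a nucleus, giving 5 syllables.
/i…i/ gap (V1→V2): /dw/ — entire cluster is a permitted onset → onset /dw/, coda ∅.
/i…i/ gap (V2→V3): just /w/ — single C goes to the following onset.
/i…a/ gap (V3→V4): /k/ → onset of the next syllable (single consonants are always licit onsets).
/a…y/ gap (V4→V5): /vbkj/ splits as /vb/ + /kj/ (/kj/ is the longest suffix that is a licit onset).
Result: kji.dwi.wi.kavb.kjy.
Mapping each syllable to C/V: /kji/ → CCV, /dwi/ → CCV, /wi/ → CV, /kavb/ → CVCC, /kjy/ → CCV.

CCV.CCV.CV.CVCC.CCV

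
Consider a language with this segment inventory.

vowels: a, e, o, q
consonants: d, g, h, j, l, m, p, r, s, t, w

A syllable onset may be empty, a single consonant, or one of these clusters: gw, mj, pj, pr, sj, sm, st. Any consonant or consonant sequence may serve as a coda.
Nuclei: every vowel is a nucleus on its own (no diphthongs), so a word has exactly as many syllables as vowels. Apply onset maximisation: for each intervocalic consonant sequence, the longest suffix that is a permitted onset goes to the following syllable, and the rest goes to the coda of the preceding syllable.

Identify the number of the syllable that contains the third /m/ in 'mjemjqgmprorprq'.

2

Nuclei (vowels): e, q, o, q → 4 syllables.
Between /e/ (V1) and /q/ (V2): /mj/ — entire cluster is a permitted onset → onset /mj/, coda ∅.
Between /q/ (V2) and /o/ (V3): /gmpr/; trying suffixes from longest down, /pr/ is the first permitted one, so coda /gm/ | onset /pr/.
Between /o/ (V3) and /q/ (V4): /rpr/ splits as /r/ + /pr/ (/pr/ is the longest suffix that is a licit onset).
So the parse is mje.mjqgm.pror.prq.
The third /m/ is in the coda of syllable 2 (/mjqgm/).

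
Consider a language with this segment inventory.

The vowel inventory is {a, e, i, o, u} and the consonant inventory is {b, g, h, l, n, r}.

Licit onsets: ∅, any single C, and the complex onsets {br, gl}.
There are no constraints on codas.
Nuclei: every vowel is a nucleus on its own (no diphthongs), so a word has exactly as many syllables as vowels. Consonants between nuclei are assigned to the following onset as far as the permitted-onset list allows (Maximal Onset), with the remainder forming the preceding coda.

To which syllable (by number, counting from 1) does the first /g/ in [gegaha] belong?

Nuclei (vowels): e, a, a → 3 syllables.
Between /e/ (V1) and /a/ (V2): /g/ → onset of the next syllable (single consonants are always licit onsets).
Between /a/ (V2) and /a/ (V3): just /h/ — single C goes to the following onset.
Putting it together: ge.ga.ha.
The first /g/ is in the onset of syllable 1 (/ge/).

1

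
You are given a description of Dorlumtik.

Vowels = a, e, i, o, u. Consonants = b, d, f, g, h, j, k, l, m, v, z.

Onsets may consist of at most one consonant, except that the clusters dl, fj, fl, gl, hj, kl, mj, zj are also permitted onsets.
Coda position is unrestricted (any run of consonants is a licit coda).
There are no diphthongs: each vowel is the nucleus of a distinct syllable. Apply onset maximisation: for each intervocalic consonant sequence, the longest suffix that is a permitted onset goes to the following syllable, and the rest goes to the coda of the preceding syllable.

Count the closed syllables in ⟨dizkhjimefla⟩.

Vowels present: i, i, e, a; each is a nucleus, giving 4 syllables.
/i…i/ gap (V1→V2): /zkhj/; trying suffixes from longest down, /hj/ is the first permitted one, so coda /zk/ | onset /hj/.
/i…e/ gap (V2→V3): just /m/ — single C goes to the following onset.
/e…a/ gap (V3→V4): /fl/ — entire cluster is a permitted onset → onset /fl/, coda ∅.
Putting it together: dizk.hji.me.fla.
Classifying each syllable: /dizk/ (closed), /hji/ (open), /me/ (open), /fla/ (open).
Closed syllables: 1.

1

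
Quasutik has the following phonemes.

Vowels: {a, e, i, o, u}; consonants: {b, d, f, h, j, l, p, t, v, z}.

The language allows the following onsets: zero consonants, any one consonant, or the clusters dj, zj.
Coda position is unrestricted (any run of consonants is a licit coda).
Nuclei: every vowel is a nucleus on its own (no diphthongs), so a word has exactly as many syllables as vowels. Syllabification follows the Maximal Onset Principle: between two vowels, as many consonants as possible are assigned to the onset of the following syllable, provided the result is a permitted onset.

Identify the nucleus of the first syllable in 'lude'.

Vowels present: u, e; each is a nucleus, giving 2 syllables.
The first nucleus (vowel 1 from the left) is /u/.

u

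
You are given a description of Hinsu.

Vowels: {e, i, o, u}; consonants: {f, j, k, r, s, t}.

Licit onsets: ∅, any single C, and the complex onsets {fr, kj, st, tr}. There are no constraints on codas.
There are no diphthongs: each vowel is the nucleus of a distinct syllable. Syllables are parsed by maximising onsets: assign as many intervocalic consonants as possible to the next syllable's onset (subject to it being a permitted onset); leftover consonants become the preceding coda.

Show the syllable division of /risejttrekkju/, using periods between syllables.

The vowels are i, e, e, u — 4 nuclei, so 4 syllables.
σ1/σ2 boundary: /s/ → onset of the next syllable (single consonants are always licit onsets).
σ2/σ3 boundary: cluster /jttr/ — the longest permitted-onset suffix is /tr/; onset = /tr/, preceding coda = /jt/.
σ3/σ4 boundary: /kkj/; trying suffixes from longest down, /kj/ is the first permitted one, so coda /k/ | onset /kj/.

ri.sejt.trek.kju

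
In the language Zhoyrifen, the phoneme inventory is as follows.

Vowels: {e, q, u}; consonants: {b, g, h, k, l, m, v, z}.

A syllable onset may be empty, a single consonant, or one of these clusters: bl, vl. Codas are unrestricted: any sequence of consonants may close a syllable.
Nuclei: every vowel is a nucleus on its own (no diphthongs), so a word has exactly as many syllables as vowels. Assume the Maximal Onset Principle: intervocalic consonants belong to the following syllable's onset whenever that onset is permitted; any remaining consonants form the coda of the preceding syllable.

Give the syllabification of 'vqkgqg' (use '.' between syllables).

vqk.gqg

The vowels are q, q — 2 nuclei, so 2 syllables.
σ1/σ2 boundary: cluster /kg/ — the longest permitted-onset suffix is /g/; onset = /g/, preceding coda = /k/.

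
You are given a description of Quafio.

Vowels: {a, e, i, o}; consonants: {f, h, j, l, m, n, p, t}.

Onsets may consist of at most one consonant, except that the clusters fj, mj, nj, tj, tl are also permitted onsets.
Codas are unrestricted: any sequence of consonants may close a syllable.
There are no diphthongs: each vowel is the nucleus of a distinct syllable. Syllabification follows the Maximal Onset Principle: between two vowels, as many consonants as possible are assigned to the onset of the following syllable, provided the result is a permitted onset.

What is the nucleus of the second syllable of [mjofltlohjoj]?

The vowels are o, o, o — 3 nuclei, so 3 syllables.
The second nucleus (vowel 2 from the left) is /o/.

o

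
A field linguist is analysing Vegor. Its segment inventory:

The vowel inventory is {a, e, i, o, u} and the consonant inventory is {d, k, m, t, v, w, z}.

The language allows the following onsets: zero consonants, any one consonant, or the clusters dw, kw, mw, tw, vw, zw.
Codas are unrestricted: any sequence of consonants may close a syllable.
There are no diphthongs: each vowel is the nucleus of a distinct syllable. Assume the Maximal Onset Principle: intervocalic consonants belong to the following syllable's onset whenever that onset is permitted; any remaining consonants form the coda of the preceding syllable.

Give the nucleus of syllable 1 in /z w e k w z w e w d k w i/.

Nuclei (vowels): e, e, i → 3 syllables.
The first nucleus (vowel 1 from the left) is /e/.

e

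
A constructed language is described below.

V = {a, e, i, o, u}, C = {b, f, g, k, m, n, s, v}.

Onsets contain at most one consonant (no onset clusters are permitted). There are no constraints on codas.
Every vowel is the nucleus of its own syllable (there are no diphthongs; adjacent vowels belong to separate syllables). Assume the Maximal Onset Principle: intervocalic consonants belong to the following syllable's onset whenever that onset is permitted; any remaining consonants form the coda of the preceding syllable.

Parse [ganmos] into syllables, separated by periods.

gan.mos

The vowels are a, o — 2 nuclei, so 2 syllables.
/a…o/ gap (V1→V2): /nm/ — longest licit onset from the right is /m/, leaving /n/ as coda.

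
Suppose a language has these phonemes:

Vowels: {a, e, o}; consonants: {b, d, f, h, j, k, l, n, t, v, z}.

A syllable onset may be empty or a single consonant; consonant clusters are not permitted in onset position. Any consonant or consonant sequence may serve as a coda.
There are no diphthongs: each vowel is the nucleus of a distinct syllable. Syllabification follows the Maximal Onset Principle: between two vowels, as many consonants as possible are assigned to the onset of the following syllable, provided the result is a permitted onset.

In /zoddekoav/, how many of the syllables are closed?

The vowels are o, e, o, a — 4 nuclei, so 4 syllables.
V1 /o/ – V2 /e/: /dd/ splits as /d/ + /d/ (/d/ is the longest suffix that is a licit onset).
V2 /e/ – V3 /o/: /k/ → onset of the next syllable (single consonants are always licit onsets).
V3 /o/ – V4 /a/: no consonants, so the boundary falls immediately after /o/.
So the parse is zod.de.ko.av.
Classifying each syllable: /zod/ (closed), /de/ (open), /ko/ (open), /av/ (closed).
Closed syllables: 2.

2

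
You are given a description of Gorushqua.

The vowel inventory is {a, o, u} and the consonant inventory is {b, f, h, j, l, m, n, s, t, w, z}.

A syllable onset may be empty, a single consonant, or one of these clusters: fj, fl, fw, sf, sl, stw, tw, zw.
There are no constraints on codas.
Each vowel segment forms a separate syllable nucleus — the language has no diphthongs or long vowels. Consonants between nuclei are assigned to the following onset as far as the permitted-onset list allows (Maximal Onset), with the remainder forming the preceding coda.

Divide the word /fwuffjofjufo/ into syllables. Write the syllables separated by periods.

Vowels present: u, o, u, o; each is a nucleus, giving 4 syllables.
V1 /u/ – V2 /o/: /ffj/; trying suffixes from longest down, /fj/ is the first permitted one, so coda /f/ | onset /fj/.
V2 /o/ – V3 /u/: cluster /fj/ — /fj/ is itself a permitted onset, so the whole cluster goes right; preceding coda = ∅.
V3 /u/ – V4 /o/: /f/ is a single consonant, so it becomes the next onset.

fwuf.fjo.fju.fo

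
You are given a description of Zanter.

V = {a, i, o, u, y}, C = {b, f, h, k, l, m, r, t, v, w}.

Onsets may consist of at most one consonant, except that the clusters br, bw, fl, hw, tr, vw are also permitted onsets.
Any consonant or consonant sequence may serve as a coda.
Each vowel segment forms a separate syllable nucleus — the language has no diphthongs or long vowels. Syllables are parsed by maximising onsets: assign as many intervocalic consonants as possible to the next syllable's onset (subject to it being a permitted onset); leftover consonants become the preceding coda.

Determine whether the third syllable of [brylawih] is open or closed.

The vowels are y, a, i — 3 nuclei, so 3 syllables.
V1 /y/ – V2 /a/: just /l/ — single C goes to the following onset.
V2 /a/ – V3 /i/: /w/ is a single consonant, so it becomes the next onset.
So the parse is bry.la.wih.
Syllable 3 is /wih/ with coda /h/, so it is closed.

closed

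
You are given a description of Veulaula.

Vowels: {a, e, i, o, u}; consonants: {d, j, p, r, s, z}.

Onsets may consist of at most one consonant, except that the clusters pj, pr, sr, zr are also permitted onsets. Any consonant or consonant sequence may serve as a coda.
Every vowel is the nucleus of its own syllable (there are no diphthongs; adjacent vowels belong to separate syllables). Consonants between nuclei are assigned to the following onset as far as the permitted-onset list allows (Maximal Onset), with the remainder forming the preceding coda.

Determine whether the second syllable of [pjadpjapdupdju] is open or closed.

Nuclei (vowels): a, a, u, u → 4 syllables.
V1 /a/ – V2 /a/: /dpj/ splits as /d/ + /pj/ (/pj/ is the longest suffix that is a licit onset).
V2 /a/ – V3 /u/: /pd/; trying suffixes from longest down, /d/ is the first permitted one, so coda /p/ | onset /d/.
V3 /u/ – V4 /u/: /pdj/ splits as /pd/ + /j/ (/j/ is the longest suffix that is a licit onset).
Putting it together: pjad.pjap.dupd.ju.
Syllable 2 is /pjap/ with coda /p/, so it is closed.

closed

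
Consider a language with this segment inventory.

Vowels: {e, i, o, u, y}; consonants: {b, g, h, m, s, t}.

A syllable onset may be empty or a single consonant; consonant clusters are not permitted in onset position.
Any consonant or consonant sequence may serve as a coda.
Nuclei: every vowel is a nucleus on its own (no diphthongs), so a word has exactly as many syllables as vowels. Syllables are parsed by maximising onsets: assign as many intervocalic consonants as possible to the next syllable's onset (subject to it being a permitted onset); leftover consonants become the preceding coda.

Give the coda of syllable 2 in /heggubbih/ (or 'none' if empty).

Vowels present: e, u, i; each is a nucleus, giving 3 syllables.
V1 /e/ – V2 /u/: /gg/ — longest licit onset from the right is /g/, leaving /g/ as coda.
V2 /u/ – V3 /i/: /bb/; trying suffixes from longest down, /b/ is the first permitted one, so coda /b/ | onset /b/.
Syllabification: heg.gub.bih.
Syllable 2 is /gub/: onset /g/, nucleus /u/, coda /b/.

b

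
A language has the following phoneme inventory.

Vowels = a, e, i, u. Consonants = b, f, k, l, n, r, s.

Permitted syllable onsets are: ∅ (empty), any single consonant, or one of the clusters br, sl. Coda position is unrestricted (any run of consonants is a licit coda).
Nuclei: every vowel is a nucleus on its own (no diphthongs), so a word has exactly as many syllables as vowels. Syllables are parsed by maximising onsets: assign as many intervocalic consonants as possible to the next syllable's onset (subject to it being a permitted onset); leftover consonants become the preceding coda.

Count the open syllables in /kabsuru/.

Nuclei (vowels): a, u, u → 3 syllables.
/a…u/ gap (V1→V2): /bs/ — longest licit onset from the right is /s/, leaving /b/ as coda.
/u…u/ gap (V2→V3): /r/ is a single consonant, so it becomes the next onset.
So the parse is kab.su.ru.
Classifying each syllable: /kab/ (closed), /su/ (open), /ru/ (open).
Open syllables: 2.

2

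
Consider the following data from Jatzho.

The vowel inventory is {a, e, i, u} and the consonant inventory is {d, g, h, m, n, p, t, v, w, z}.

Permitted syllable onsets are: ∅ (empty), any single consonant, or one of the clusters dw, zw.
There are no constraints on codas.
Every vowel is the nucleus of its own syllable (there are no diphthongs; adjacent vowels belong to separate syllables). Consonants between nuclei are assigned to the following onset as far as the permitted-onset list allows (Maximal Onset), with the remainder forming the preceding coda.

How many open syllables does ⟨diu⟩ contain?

2

The vowels are i, u — 2 nuclei, so 2 syllables.
V1 /i/ – V2 /u/: no consonants, so the boundary falls immediately after /i/.
Result: di.u.
Classifying each syllable: /di/ (open), /u/ (open).
Open syllables: 2.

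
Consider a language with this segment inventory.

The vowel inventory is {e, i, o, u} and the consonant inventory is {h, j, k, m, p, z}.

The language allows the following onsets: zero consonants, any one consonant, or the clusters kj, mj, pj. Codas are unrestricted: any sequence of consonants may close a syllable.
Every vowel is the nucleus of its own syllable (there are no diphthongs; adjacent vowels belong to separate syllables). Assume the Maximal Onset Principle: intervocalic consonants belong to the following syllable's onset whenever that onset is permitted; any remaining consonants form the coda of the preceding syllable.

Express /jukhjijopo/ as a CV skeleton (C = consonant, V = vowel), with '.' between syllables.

CVCC.CV.CV.CV

Vowels present: u, i, o, o; each is a nucleus, giving 4 syllables.
Between /u/ (V1) and /i/ (V2): cluster /khj/ — the longest permitted-onset suffix is /j/; onset = /j/, preceding coda = /kh/.
Between /i/ (V2) and /o/ (V3): /j/ is a single consonant, so it becomes the next onset.
Between /o/ (V3) and /o/ (V4): just /p/ — single C goes to the following onset.
So the parse is jukh.ji.jo.po.
Mapping each syllable to C/V: /jukh/ → CVCC, /ji/ → CV, /jo/ → CV, /po/ → CV.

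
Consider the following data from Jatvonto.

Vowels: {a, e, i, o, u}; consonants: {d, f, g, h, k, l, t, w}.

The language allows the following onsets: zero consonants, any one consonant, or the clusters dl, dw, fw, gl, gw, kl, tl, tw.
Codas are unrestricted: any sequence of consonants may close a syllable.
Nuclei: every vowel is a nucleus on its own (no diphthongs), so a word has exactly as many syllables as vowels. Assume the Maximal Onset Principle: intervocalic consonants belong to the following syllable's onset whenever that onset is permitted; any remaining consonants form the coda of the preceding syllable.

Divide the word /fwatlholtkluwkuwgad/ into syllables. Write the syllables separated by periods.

fwatl.holt.kluw.kuw.gad

Nuclei (vowels): a, o, u, u, a → 5 syllables.
Between /a/ (V1) and /o/ (V2): /tlh/ splits as /tl/ + /h/ (/h/ is the longest suffix that is a licit onset).
Between /o/ (V2) and /u/ (V3): /ltkl/ — longest licit onset from the right is /kl/, leaving /lt/ as coda.
Between /u/ (V3) and /u/ (V4): /wk/; trying suffixes from longest down, /k/ is the first permitted one, so coda /w/ | onset /k/.
Between /u/ (V4) and /a/ (V5): /wg/ — longest licit onset from the right is /g/, leaving /w/ as coda.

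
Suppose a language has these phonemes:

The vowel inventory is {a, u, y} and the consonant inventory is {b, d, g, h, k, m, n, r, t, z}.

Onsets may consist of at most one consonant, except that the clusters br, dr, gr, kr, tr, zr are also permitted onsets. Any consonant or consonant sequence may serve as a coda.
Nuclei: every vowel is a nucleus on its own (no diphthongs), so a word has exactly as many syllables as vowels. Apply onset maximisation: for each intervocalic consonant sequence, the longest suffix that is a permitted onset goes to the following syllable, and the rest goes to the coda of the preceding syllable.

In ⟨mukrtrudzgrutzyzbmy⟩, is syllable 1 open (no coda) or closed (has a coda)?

closed

Nuclei (vowels): u, u, u, y, y → 5 syllables.
/u…u/ gap (V1→V2): /krtr/; trying suffixes from longest down, /tr/ is the first permitted one, so coda /kr/ | onset /tr/.
/u…u/ gap (V2→V3): /dzgr/ splits as /dz/ + /gr/ (/gr/ is the longest suffix that is a licit onset).
/u…y/ gap (V3→V4): /tz/; trying suffixes from longest down, /z/ is the first permitted one, so coda /t/ | onset /z/.
/y…y/ gap (V4→V5): /zbm/ splits as /zb/ + /m/ (/m/ is the longest suffix that is a licit onset).
So the parse is mukr.trudz.grut.zyzb.my.
Syllable 1 is /mukr/ with coda /kr/, so it is closed.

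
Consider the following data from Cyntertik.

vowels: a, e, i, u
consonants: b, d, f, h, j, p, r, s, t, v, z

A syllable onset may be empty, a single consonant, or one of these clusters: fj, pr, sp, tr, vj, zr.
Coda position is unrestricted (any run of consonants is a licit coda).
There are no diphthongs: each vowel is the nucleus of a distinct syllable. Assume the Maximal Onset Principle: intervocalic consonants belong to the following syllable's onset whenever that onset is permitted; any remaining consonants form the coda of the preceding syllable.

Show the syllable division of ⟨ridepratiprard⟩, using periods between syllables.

Vowels present: i, e, a, i, a; each is a nucleus, giving 5 syllables.
Between /i/ (V1) and /e/ (V2): /d/ is a single consonant, so it becomes the next onset.
Between /e/ (V2) and /a/ (V3): cluster /pr/ — /pr/ is itself a permitted onset, so the whole cluster goes right; preceding coda = ∅.
Between /a/ (V3) and /i/ (V4): /t/ is a single consonant, so it becomes the next onset.
Between /i/ (V4) and /a/ (V5): /pr/ — entire cluster is a permitted onset → onset /pr/, coda ∅.

ri.de.pra.ti.prard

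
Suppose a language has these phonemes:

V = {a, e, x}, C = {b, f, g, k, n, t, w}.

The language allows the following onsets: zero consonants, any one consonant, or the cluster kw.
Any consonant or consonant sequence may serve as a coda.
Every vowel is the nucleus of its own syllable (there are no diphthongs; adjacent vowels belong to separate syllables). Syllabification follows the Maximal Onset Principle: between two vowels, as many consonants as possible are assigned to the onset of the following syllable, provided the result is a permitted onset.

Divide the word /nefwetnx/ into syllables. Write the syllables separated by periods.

Vowels present: e, e, x; each is a nucleus, giving 3 syllables.
σ1/σ2 boundary: /fw/ splits as /f/ + /w/ (/w/ is the longest suffix that is a licit onset).
σ2/σ3 boundary: /tn/ splits as /t/ + /n/ (/n/ is the longest suffix that is a licit onset).

nef.wet.nx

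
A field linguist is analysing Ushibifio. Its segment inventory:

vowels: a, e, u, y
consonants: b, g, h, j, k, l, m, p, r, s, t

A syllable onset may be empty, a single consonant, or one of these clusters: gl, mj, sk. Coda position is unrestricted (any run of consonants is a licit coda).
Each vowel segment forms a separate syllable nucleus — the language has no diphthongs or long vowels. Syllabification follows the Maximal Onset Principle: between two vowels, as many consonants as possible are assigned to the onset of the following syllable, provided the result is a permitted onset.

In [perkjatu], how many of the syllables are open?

2

Nuclei (vowels): e, a, u → 3 syllables.
σ1/σ2 boundary: /rkj/; trying suffixes from longest down, /j/ is the first permitted one, so coda /rk/ | onset /j/.
σ2/σ3 boundary: /t/ → onset of the next syllable (single consonants are always licit onsets).
Syllabification: perk.ja.tu.
Classifying each syllable: /perk/ (closed), /ja/ (open), /tu/ (open).
Open syllables: 2.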